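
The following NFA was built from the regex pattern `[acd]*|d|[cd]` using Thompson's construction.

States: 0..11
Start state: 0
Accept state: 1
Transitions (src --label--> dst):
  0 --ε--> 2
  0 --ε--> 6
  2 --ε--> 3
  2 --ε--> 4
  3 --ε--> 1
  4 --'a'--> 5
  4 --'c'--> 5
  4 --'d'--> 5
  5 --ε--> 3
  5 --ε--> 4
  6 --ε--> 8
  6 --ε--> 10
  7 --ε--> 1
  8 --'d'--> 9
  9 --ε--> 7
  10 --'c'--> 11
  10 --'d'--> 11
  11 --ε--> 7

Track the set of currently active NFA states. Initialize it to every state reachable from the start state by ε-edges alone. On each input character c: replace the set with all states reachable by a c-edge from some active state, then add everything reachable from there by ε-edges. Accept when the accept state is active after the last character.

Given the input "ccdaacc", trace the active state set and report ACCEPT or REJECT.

initial (ε-close {0}): {0,1,2,3,4,6,8,10}
'c' @ 1: {1,3,4,5,7,11}  [accepting]
'c' @ 2: {1,3,4,5}  [accepting]
'd' @ 3: {1,3,4,5}  [accepting]
'a' @ 4: {1,3,4,5}  [accepting]
'a' @ 5: {1,3,4,5}  [accepting]
'c' @ 6: {1,3,4,5}  [accepting]
'c' @ 7: {1,3,4,5}  [accepting]
final: {1,3,4,5}; accept 1 in set

Answer: ACCEPT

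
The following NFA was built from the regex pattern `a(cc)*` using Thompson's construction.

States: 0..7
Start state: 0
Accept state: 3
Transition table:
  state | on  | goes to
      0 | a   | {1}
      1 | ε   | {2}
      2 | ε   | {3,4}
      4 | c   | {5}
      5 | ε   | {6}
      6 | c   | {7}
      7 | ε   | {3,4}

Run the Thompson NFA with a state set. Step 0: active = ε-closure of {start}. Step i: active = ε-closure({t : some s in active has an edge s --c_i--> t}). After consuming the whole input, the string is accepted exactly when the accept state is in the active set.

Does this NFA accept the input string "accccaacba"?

Answer: REJECT

Trace:
initial (ε-close {0}): {0}
'a' @ 1: {1,2,3,4}  ✓accept
'c' @ 2: {5,6}
'c' @ 3: {3,4,7}  ✓accept
'c' @ 4: {5,6}
'c' @ 5: {3,4,7}  ✓accept
'a' @ 6: {}  — no active states
rest 'acba' ignored (set empty)
after full input: {}  (accept=3 not in)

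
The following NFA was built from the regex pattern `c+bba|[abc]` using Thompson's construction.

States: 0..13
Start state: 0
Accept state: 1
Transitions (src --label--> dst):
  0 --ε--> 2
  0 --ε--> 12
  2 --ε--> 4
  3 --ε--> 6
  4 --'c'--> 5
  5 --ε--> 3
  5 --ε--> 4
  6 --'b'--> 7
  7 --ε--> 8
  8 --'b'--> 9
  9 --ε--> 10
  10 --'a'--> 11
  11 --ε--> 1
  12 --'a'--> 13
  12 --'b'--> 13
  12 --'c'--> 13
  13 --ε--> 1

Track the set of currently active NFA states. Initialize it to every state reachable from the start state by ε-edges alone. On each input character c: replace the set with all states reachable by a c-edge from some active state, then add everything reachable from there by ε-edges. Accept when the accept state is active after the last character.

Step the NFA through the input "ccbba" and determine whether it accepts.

Answer: ACCEPT

Derivation:
S₀ = ε-closure({0}) = {0,2,4,12}
'c' @ 1: {1,3,4,5,6,13}  [accepting]
'c' @ 2: {3,4,5,6}
'b' @ 3: {7,8}
'b' @ 4: {9,10}
'a' @ 5: {1,11}  [accepting]
after full input: {1,11}  (accept=1 in)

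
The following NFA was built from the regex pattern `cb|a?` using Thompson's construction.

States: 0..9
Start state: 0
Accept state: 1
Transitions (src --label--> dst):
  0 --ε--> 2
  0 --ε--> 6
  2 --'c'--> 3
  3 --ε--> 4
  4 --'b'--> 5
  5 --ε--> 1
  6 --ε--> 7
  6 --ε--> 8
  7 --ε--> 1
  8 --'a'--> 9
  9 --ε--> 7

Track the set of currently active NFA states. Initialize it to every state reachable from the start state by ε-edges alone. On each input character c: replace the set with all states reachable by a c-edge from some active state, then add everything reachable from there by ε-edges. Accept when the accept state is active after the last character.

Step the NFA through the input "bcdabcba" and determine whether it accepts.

Answer: REJECT

Steps:
S₀ = ε-closure({0}) = {0,1,2,6,7,8}
'b' @ 1: {}  — state set empty
rest 'cdabcba' ignored (set empty)
final: {}; accept 1 not in set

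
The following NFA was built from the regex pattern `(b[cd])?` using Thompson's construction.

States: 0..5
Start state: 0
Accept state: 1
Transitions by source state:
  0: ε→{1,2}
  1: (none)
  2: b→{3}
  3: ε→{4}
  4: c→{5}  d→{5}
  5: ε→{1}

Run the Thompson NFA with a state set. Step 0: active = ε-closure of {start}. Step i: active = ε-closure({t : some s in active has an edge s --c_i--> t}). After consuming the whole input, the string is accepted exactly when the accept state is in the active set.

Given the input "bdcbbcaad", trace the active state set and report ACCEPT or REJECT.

Answer: REJECT

Trace:
initial (ε-close {0}): {0,1,2}
'b' @ 1: {3,4}
'd' @ 2: {1,5}  (accept∈set)
'c' @ 3: {}  — no active states
rest 'bbcaad' ignored (set empty)
end set {} — state 1 not in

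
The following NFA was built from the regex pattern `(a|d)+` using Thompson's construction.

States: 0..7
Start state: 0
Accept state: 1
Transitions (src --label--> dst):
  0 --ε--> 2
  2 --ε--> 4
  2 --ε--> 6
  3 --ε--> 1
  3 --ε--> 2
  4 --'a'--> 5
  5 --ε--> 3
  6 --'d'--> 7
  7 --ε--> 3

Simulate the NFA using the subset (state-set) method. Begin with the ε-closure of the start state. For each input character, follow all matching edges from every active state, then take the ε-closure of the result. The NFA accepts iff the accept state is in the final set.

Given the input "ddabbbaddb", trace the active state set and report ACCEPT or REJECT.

start: ε-closure({0}) = {0,2,4,6}
'd' @ 1: {1,2,3,4,6,7}  [accepting]
'd' @ 2: {1,2,3,4,6,7}  [accepting]
'a' @ 3: {1,2,3,4,5,6}  [accepting]
'b' @ 4: {}  — state set empty
rest 'bbaddb' ignored (set empty)
after full input: {}  (accept=1 not in)

Answer: REJECT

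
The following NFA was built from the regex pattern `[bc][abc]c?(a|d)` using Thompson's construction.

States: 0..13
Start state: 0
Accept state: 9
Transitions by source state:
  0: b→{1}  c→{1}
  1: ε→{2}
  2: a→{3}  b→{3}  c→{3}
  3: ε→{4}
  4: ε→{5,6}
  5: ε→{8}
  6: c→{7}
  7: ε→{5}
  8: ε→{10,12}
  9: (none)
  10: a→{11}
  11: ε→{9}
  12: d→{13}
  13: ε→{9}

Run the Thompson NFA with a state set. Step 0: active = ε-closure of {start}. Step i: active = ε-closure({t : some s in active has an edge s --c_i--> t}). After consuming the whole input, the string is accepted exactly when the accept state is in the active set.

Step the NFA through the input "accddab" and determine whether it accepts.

initial (ε-close {0}): {0}
'a' @ 1: {}  — no active states
rest 'ccddab' ignored (set empty)
end set {} — state 9 not in

Answer: REJECT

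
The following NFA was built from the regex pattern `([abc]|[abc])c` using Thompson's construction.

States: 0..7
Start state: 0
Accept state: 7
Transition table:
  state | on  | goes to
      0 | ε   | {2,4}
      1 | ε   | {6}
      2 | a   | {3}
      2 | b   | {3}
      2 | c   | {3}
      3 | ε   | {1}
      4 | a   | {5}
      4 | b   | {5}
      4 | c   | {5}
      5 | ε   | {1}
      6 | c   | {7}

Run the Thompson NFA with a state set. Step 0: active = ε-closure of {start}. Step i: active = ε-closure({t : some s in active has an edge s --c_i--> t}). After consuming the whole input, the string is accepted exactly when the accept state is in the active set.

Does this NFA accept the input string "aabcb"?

initial (ε-close {0}): {0,2,4}
'a' @ 1: {1,3,5,6}
'a' @ 2: {}  — no active states
rest 'bcb' ignored (set empty)
final: {}; accept 7 not in set

Answer: REJECT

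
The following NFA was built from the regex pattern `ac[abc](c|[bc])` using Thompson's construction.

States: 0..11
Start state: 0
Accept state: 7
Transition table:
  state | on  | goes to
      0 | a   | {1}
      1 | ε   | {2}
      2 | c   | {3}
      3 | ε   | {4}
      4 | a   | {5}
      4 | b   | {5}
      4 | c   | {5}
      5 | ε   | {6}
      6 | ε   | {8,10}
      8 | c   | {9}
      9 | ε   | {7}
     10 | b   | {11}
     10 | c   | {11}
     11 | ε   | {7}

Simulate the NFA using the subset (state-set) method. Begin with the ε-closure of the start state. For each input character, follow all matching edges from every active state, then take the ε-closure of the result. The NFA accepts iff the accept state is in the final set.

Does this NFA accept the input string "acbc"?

S₀ = ε-closure({0}) = {0}
'a' @ 1: {1,2}
'c' @ 2: {3,4}
'b' @ 3: {5,6,8,10}
'c' @ 4: {7,9,11}  ✓accept
final: {7,9,11}; accept 7 in set

Answer: ACCEPT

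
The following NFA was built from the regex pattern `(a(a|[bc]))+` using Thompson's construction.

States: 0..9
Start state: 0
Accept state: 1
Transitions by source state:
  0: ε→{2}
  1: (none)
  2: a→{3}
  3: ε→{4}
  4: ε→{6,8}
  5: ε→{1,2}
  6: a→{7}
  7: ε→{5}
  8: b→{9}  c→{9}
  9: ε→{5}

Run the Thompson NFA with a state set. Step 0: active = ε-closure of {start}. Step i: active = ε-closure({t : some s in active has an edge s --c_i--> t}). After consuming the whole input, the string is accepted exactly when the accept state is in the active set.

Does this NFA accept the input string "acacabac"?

S₀ = ε-closure({0}) = {0,2}
'a' @ 1: {3,4,6,8}
'c' @ 2: {1,2,5,9}  (accept∈set)
'a' @ 3: {3,4,6,8}
'c' @ 4: {1,2,5,9}  (accept∈set)
'a' @ 5: {3,4,6,8}
'b' @ 6: {1,2,5,9}  (accept∈set)
'a' @ 7: {3,4,6,8}
'c' @ 8: {1,2,5,9}  (accept∈set)
final: {1,2,5,9}; accept 1 in set

Answer: ACCEPT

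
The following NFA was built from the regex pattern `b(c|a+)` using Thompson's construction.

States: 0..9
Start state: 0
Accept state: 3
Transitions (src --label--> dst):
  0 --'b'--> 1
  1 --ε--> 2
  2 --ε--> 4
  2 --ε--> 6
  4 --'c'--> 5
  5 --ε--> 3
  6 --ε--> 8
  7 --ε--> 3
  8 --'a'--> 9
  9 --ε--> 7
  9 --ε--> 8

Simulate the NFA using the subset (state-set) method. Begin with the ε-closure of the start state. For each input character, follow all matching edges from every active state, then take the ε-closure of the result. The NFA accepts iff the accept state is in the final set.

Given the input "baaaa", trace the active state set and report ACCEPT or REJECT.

Answer: ACCEPT

Trace:
S₀ = ε-closure({0}) = {0}
'b' @ 1: {1,2,4,6,8}
'a' @ 2: {3,7,8,9}  (accept∈set)
'a' @ 3: {3,7,8,9}  (accept∈set)
'a' @ 4: {3,7,8,9}  (accept∈set)
'a' @ 5: {3,7,8,9}  (accept∈set)
end set {3,7,8,9} — state 3 in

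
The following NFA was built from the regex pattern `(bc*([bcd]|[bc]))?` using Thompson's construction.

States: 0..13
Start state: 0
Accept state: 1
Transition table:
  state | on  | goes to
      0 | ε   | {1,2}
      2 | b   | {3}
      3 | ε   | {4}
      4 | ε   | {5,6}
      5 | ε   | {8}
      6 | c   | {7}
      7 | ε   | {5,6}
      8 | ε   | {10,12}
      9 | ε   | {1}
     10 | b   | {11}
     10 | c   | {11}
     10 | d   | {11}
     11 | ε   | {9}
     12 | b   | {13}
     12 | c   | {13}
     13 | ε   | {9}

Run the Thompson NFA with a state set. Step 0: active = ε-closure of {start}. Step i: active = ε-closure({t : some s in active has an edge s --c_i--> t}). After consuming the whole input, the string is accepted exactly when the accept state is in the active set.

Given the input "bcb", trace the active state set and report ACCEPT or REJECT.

start: ε-closure({0}) = {0,1,2}
'b' @ 1: {3,4,5,6,8,10,12}
'c' @ 2: {1,5,6,7,8,9,10,11,12,13}  ✓accept
'b' @ 3: {1,9,11,13}  ✓accept
end set {1,9,11,13} — state 1 in

Answer: ACCEPT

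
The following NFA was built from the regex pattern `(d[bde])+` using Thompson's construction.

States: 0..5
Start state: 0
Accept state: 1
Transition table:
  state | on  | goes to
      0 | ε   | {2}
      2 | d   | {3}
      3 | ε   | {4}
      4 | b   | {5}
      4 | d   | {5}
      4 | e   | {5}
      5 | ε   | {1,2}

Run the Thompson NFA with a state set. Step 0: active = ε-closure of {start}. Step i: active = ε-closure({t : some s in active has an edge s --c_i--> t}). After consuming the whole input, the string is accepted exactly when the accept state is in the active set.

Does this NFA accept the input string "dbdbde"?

Answer: ACCEPT

Trace:
initial (ε-close {0}): {0,2}
'd' @ 1: {3,4}
'b' @ 2: {1,2,5}  (accept∈set)
'd' @ 3: {3,4}
'b' @ 4: {1,2,5}  (accept∈set)
'd' @ 5: {3,4}
'e' @ 6: {1,2,5}  (accept∈set)
after full input: {1,2,5}  (accept=1 in)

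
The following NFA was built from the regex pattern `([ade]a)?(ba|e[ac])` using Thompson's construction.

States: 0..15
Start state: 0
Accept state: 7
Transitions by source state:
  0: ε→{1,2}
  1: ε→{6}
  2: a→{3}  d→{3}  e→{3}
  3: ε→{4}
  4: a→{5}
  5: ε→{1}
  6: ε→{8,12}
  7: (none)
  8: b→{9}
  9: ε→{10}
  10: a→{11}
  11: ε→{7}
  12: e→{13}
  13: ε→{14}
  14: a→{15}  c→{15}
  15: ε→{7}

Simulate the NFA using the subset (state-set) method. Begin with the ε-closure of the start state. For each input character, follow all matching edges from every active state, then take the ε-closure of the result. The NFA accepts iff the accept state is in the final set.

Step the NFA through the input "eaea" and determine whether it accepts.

Answer: ACCEPT

Trace:
S₀ = ε-closure({0}) = {0,1,2,6,8,12}
'e' @ 1: {3,4,13,14}
'a' @ 2: {1,5,6,7,8,12,15}  ✓accept
'e' @ 3: {13,14}
'a' @ 4: {7,15}  ✓accept
after full input: {7,15}  (accept=7 in)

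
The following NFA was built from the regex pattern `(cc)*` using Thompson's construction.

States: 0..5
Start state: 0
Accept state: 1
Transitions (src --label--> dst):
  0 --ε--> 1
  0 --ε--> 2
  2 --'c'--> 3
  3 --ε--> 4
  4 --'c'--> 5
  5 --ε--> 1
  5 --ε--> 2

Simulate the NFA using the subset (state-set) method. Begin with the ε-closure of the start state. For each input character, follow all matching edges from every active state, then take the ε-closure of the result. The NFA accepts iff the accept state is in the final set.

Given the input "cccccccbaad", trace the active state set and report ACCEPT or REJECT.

Answer: REJECT

Derivation:
S₀ = ε-closure({0}) = {0,1,2}
'c' @ 1: {3,4}
'c' @ 2: {1,2,5}  (accept∈set)
'c' @ 3: {3,4}
'c' @ 4: {1,2,5}  (accept∈set)
'c' @ 5: {3,4}
'c' @ 6: {1,2,5}  (accept∈set)
'c' @ 7: {3,4}
'b' @ 8: {}  — no active states
rest 'aad' ignored (set empty)
end set {} — state 1 not in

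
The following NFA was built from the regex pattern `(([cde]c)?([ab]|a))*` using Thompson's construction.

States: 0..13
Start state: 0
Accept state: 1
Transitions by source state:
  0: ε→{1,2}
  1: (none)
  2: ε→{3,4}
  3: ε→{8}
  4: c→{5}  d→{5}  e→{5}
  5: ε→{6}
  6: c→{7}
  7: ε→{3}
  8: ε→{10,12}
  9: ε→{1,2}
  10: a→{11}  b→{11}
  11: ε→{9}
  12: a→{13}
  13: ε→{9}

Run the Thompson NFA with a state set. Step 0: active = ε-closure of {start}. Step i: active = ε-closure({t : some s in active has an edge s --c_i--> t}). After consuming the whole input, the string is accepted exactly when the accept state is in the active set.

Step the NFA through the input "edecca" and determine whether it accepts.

Answer: REJECT

Trace:
start: ε-closure({0}) = {0,1,2,3,4,8,10,12}
'e' @ 1: {5,6}
'd' @ 2: {}  — dead — no transitions
rest 'ecca' ignored (set empty)
after full input: {}  (accept=1 not in)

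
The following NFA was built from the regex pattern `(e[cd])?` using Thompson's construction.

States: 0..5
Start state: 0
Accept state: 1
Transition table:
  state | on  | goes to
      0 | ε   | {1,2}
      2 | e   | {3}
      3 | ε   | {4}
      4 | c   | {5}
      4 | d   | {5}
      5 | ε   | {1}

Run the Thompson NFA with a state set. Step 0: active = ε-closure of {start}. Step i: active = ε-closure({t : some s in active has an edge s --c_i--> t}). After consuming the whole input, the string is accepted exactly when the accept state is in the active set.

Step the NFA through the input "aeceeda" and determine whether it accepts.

initial (ε-close {0}): {0,1,2}
'a' @ 1: {}  — dead — no transitions
rest 'eceeda' ignored (set empty)
final: {}; accept 1 not in set

Answer: REJECT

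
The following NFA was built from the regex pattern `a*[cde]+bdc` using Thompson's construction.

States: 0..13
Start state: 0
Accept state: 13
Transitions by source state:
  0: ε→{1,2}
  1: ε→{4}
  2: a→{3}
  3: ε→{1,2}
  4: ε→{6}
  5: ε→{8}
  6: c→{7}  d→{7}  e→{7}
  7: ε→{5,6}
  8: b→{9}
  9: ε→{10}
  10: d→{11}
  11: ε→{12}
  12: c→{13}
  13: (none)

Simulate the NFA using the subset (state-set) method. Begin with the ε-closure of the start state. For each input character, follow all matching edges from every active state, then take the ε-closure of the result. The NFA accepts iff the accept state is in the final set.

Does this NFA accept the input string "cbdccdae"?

Answer: REJECT

Derivation:
S₀ = ε-closure({0}) = {0,1,2,4,6}
'c' @ 1: {5,6,7,8}
'b' @ 2: {9,10}
'd' @ 3: {11,12}
'c' @ 4: {13}  ✓accept
'c' @ 5: {}  — no active states
rest 'dae' ignored (set empty)
end set {} — state 13 not in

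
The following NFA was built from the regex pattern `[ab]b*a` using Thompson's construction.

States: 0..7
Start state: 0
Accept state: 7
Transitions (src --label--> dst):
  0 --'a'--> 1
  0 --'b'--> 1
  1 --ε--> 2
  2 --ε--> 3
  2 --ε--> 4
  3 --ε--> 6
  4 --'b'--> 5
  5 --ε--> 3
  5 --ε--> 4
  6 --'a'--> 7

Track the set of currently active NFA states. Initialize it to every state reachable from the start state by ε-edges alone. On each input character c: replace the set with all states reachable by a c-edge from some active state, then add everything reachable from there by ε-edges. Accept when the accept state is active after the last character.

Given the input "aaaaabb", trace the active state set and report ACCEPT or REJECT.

Answer: REJECT

Trace:
S₀ = ε-closure({0}) = {0}
'a' @ 1: {1,2,3,4,6}
'a' @ 2: {7}  ✓accept
'a' @ 3: {}  — no active states
rest 'aabb' ignored (set empty)
end set {} — state 7 not in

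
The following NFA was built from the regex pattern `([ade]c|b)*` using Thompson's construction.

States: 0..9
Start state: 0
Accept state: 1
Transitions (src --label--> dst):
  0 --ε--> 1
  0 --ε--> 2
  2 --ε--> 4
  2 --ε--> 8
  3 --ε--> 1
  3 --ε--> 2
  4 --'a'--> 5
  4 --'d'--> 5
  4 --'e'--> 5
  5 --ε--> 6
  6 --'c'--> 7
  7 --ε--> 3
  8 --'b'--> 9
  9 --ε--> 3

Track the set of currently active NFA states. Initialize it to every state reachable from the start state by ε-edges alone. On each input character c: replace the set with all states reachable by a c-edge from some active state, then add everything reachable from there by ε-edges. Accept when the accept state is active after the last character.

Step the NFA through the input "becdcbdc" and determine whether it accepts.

Answer: ACCEPT

Derivation:
S₀ = ε-closure({0}) = {0,1,2,4,8}
'b' @ 1: {1,2,3,4,8,9}  [accepting]
'e' @ 2: {5,6}
'c' @ 3: {1,2,3,4,7,8}  [accepting]
'd' @ 4: {5,6}
'c' @ 5: {1,2,3,4,7,8}  [accepting]
'b' @ 6: {1,2,3,4,8,9}  [accepting]
'd' @ 7: {5,6}
'c' @ 8: {1,2,3,4,7,8}  [accepting]
end set {1,2,3,4,7,8} — state 1 in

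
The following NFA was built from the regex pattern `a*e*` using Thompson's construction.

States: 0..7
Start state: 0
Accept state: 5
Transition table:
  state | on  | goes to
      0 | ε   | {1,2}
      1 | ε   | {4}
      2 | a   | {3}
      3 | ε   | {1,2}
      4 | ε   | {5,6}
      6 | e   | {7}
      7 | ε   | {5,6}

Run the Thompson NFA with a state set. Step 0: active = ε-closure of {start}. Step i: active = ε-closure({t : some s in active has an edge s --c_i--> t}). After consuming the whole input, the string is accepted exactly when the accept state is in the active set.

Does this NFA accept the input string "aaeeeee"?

Answer: ACCEPT

Derivation:
start: ε-closure({0}) = {0,1,2,4,5,6}
'a' @ 1: {1,2,3,4,5,6}  ✓accept
'a' @ 2: {1,2,3,4,5,6}  ✓accept
'e' @ 3: {5,6,7}  ✓accept
'e' @ 4: {5,6,7}  ✓accept
'e' @ 5: {5,6,7}  ✓accept
'e' @ 6: {5,6,7}  ✓accept
'e' @ 7: {5,6,7}  ✓accept
final: {5,6,7}; accept 5 in set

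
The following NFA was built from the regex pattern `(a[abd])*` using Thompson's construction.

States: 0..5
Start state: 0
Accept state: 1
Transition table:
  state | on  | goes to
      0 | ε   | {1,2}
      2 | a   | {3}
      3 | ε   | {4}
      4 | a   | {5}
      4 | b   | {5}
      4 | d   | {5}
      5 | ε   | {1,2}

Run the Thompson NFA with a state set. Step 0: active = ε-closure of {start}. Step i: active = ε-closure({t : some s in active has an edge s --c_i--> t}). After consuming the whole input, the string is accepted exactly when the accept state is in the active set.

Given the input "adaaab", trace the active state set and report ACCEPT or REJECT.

S₀ = ε-closure({0}) = {0,1,2}
'a' @ 1: {3,4}
'd' @ 2: {1,2,5}  [accepting]
'a' @ 3: {3,4}
'a' @ 4: {1,2,5}  [accepting]
'a' @ 5: {3,4}
'b' @ 6: {1,2,5}  [accepting]
end set {1,2,5} — state 1 in

Answer: ACCEPT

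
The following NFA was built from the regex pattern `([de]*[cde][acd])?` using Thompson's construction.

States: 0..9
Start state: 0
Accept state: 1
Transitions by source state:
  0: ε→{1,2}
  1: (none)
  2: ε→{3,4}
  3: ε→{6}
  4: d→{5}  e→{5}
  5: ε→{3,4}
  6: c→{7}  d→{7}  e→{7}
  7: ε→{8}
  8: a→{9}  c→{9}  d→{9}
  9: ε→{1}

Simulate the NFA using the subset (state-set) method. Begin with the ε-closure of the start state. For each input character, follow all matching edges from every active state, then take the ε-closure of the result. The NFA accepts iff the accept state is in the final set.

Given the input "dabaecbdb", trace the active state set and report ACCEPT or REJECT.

S₀ = ε-closure({0}) = {0,1,2,3,4,6}
'd' @ 1: {3,4,5,6,7,8}
'a' @ 2: {1,9}  [accepting]
'b' @ 3: {}  — dead — no transitions
rest 'aecbdb' ignored (set empty)
end set {} — state 1 not in

Answer: REJECT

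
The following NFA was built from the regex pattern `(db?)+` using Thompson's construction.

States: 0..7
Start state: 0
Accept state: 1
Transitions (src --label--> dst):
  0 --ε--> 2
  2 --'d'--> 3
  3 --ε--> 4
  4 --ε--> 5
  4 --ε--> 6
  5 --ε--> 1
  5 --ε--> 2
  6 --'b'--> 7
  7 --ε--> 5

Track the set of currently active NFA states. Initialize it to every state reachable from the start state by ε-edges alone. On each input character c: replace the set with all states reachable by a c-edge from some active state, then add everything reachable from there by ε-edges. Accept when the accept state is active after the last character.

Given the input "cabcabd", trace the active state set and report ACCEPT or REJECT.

Answer: REJECT

Trace:
start: ε-closure({0}) = {0,2}
'c' @ 1: {}  — state set empty
rest 'abcabd' ignored (set empty)
after full input: {}  (accept=1 not in)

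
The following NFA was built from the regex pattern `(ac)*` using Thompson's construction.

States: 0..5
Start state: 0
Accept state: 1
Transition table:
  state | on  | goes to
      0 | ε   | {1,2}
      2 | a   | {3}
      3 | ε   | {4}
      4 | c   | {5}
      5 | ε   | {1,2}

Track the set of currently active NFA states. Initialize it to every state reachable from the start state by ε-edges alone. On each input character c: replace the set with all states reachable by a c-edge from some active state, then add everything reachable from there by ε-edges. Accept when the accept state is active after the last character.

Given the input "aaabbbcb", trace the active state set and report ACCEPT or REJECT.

initial (ε-close {0}): {0,1,2}
'a' @ 1: {3,4}
'a' @ 2: {}  — state set empty
rest 'abbbcb' ignored (set empty)
end set {} — state 1 not in

Answer: REJECT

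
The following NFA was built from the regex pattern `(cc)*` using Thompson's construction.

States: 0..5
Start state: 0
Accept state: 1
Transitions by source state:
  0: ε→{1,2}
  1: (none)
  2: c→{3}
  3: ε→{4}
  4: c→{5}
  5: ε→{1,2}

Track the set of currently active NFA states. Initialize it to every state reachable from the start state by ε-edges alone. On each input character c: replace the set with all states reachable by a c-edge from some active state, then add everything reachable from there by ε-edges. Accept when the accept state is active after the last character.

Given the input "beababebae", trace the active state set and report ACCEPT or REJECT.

Answer: REJECT

Derivation:
initial (ε-close {0}): {0,1,2}
'b' @ 1: {}  — dead — no transitions
rest 'eababebae' ignored (set empty)
after full input: {}  (accept=1 not in)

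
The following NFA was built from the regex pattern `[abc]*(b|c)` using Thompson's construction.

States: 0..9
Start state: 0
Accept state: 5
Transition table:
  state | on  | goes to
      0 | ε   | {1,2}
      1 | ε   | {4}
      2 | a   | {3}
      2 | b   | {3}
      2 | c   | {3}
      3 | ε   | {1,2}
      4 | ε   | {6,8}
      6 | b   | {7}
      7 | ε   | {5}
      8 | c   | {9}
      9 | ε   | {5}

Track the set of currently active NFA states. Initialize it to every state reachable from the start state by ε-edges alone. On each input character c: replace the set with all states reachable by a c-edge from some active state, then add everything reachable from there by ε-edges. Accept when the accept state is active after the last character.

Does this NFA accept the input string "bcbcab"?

Answer: ACCEPT

Steps:
S₀ = ε-closure({0}) = {0,1,2,4,6,8}
'b' @ 1: {1,2,3,4,5,6,7,8}  (accept∈set)
'c' @ 2: {1,2,3,4,5,6,8,9}  (accept∈set)
'b' @ 3: {1,2,3,4,5,6,7,8}  (accept∈set)
'c' @ 4: {1,2,3,4,5,6,8,9}  (accept∈set)
'a' @ 5: {1,2,3,4,6,8}
'b' @ 6: {1,2,3,4,5,6,7,8}  (accept∈set)
end set {1,2,3,4,5,6,7,8} — state 5 in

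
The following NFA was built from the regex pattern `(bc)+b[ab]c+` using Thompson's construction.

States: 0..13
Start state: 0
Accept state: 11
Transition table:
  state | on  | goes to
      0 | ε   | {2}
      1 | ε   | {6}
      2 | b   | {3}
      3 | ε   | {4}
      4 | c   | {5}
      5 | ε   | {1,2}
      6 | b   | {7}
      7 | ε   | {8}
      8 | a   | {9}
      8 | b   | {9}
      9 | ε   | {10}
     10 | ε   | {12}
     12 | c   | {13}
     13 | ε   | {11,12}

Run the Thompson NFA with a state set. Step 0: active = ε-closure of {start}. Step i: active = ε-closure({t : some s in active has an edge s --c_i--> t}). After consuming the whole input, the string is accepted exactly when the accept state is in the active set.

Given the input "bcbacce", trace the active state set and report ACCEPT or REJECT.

S₀ = ε-closure({0}) = {0,2}
'b' @ 1: {3,4}
'c' @ 2: {1,2,5,6}
'b' @ 3: {3,4,7,8}
'a' @ 4: {9,10,12}
'c' @ 5: {11,12,13}  ✓accept
'c' @ 6: {11,12,13}  ✓accept
'e' @ 7: {}  — dead — no transitions
after full input: {}  (accept=11 not in)

Answer: REJECT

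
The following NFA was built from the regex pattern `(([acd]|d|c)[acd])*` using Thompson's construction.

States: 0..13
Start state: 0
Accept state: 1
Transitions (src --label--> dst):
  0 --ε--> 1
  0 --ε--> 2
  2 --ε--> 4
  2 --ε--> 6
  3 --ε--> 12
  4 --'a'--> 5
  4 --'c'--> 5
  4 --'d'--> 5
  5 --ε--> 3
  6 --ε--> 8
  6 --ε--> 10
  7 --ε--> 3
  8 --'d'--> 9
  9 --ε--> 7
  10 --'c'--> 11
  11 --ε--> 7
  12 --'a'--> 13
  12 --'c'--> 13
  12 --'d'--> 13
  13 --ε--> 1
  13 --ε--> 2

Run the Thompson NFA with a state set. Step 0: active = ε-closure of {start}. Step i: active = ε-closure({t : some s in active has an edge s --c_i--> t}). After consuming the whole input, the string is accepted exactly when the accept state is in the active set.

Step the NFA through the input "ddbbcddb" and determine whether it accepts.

Answer: REJECT

Steps:
S₀ = ε-closure({0}) = {0,1,2,4,6,8,10}
'd' @ 1: {3,5,7,9,12}
'd' @ 2: {1,2,4,6,8,10,13}  [accepting]
'b' @ 3: {}  — no active states
rest 'bcddb' ignored (set empty)
after full input: {}  (accept=1 not in)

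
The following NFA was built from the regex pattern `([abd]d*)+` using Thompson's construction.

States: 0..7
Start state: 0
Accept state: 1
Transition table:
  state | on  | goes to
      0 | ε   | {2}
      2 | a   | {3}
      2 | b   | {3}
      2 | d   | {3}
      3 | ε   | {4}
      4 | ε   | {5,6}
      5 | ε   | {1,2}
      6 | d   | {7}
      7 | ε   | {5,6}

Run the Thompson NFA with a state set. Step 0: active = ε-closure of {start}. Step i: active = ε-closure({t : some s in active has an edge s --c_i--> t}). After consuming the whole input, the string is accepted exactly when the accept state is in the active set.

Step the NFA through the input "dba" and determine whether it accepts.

S₀ = ε-closure({0}) = {0,2}
'd' @ 1: {1,2,3,4,5,6}  (accept∈set)
'b' @ 2: {1,2,3,4,5,6}  (accept∈set)
'a' @ 3: {1,2,3,4,5,6}  (accept∈set)
after full input: {1,2,3,4,5,6}  (accept=1 in)

Answer: ACCEPT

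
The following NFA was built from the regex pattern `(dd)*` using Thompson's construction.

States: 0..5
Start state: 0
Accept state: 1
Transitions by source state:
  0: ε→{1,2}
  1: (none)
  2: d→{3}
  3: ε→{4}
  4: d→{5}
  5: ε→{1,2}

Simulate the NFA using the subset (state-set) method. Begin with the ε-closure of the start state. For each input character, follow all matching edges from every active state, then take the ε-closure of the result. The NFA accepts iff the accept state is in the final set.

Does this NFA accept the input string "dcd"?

initial (ε-close {0}): {0,1,2}
'd' @ 1: {3,4}
'c' @ 2: {}  — state set empty
rest 'd' ignored (set empty)
final: {}; accept 1 not in set

Answer: REJECT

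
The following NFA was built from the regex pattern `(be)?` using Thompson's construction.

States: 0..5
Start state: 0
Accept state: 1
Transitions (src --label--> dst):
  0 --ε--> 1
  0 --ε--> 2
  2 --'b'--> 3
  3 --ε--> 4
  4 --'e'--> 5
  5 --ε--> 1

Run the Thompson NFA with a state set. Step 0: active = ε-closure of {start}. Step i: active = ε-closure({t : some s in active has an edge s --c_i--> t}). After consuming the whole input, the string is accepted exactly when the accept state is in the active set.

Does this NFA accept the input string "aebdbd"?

Answer: REJECT

Derivation:
initial (ε-close {0}): {0,1,2}
'a' @ 1: {}  — state set empty
rest 'ebdbd' ignored (set empty)
end set {} — state 1 not in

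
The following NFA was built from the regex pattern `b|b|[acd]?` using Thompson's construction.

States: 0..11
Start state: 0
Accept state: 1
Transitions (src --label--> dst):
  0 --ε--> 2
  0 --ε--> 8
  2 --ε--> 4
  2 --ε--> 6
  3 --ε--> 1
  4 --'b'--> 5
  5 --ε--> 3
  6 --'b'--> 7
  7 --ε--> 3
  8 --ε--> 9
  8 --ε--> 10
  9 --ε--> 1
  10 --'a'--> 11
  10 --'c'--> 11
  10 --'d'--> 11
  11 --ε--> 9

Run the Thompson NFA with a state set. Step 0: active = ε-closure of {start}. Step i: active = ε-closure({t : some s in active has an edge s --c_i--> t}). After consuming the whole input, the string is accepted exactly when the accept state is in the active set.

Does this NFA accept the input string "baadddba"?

S₀ = ε-closure({0}) = {0,1,2,4,6,8,9,10}
'b' @ 1: {1,3,5,7}  [accepting]
'a' @ 2: {}  — state set empty
rest 'adddba' ignored (set empty)
after full input: {}  (accept=1 not in)

Answer: REJECT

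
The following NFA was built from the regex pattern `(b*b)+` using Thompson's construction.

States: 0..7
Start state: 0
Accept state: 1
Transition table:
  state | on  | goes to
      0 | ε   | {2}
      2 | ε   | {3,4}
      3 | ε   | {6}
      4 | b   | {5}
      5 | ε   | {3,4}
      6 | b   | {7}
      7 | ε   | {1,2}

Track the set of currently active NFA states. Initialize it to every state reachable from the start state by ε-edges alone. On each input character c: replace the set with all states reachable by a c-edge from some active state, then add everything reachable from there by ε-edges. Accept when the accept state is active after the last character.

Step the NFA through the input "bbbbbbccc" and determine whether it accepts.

initial (ε-close {0}): {0,2,3,4,6}
'b' @ 1: {1,2,3,4,5,6,7}  (accept∈set)
'b' @ 2: {1,2,3,4,5,6,7}  (accept∈set)
'b' @ 3: {1,2,3,4,5,6,7}  (accept∈set)
'b' @ 4: {1,2,3,4,5,6,7}  (accept∈set)
'b' @ 5: {1,2,3,4,5,6,7}  (accept∈set)
'b' @ 6: {1,2,3,4,5,6,7}  (accept∈set)
'c' @ 7: {}  — dead — no transitions
rest 'cc' ignored (set empty)
final: {}; accept 1 not in set

Answer: REJECT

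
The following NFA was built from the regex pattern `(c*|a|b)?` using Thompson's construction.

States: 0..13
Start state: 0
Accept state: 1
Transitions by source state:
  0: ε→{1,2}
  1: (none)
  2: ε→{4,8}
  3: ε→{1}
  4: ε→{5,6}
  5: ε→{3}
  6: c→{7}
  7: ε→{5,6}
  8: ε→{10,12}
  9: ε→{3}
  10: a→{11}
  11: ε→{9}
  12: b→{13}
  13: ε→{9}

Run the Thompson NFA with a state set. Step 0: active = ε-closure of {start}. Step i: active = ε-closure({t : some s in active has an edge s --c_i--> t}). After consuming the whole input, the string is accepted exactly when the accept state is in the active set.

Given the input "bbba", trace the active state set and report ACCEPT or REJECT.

S₀ = ε-closure({0}) = {0,1,2,3,4,5,6,8,10,12}
'b' @ 1: {1,3,9,13}  (accept∈set)
'b' @ 2: {}  — no active states
rest 'ba' ignored (set empty)
final: {}; accept 1 not in set

Answer: REJECT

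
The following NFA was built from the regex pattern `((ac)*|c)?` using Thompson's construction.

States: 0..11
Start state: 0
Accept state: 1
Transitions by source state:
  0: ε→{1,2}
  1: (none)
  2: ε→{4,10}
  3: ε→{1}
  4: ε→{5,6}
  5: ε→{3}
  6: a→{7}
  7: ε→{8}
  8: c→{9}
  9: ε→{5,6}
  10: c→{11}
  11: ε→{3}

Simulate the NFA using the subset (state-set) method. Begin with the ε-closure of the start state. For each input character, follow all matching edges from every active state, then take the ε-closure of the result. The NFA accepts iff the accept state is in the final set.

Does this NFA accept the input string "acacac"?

Answer: ACCEPT

Trace:
S₀ = ε-closure({0}) = {0,1,2,3,4,5,6,10}
'a' @ 1: {7,8}
'c' @ 2: {1,3,5,6,9}  [accepting]
'a' @ 3: {7,8}
'c' @ 4: {1,3,5,6,9}  [accepting]
'a' @ 5: {7,8}
'c' @ 6: {1,3,5,6,9}  [accepting]
final: {1,3,5,6,9}; accept 1 in set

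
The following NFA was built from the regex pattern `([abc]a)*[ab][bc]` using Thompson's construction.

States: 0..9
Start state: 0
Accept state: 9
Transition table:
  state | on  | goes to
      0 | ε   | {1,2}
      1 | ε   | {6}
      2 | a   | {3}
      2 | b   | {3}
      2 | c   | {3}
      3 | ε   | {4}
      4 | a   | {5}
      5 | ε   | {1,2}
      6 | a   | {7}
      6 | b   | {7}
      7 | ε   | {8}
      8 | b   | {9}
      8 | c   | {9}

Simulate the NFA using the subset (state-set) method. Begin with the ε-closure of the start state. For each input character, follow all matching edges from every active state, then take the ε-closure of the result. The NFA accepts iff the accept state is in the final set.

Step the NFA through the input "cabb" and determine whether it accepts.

S₀ = ε-closure({0}) = {0,1,2,6}
'c' @ 1: {3,4}
'a' @ 2: {1,2,5,6}
'b' @ 3: {3,4,7,8}
'b' @ 4: {9}  [accepting]
final: {9}; accept 9 in set

Answer: ACCEPT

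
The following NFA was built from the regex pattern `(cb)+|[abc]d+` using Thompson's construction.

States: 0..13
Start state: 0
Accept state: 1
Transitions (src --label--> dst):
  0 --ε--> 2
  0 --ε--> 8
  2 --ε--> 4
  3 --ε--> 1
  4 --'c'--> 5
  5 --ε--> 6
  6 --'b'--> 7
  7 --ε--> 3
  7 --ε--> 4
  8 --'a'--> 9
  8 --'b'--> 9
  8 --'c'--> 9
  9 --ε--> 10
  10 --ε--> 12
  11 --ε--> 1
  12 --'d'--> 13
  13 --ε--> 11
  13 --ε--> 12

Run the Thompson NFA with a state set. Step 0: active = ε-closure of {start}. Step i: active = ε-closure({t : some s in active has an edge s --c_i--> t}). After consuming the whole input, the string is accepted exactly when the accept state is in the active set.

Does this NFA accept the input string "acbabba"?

Answer: REJECT

Trace:
initial (ε-close {0}): {0,2,4,8}
'a' @ 1: {9,10,12}
'c' @ 2: {}  — no active states
rest 'babba' ignored (set empty)
after full input: {}  (accept=1 not in)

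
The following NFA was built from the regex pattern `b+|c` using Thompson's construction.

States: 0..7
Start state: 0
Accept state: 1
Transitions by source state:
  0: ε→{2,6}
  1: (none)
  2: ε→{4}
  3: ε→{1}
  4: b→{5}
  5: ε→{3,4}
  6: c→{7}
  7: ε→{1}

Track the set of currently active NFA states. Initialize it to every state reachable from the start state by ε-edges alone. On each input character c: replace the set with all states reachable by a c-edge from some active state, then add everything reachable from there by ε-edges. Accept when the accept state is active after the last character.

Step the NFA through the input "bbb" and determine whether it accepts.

initial (ε-close {0}): {0,2,4,6}
'b' @ 1: {1,3,4,5}  [accepting]
'b' @ 2: {1,3,4,5}  [accepting]
'b' @ 3: {1,3,4,5}  [accepting]
end set {1,3,4,5} — state 1 in

Answer: ACCEPT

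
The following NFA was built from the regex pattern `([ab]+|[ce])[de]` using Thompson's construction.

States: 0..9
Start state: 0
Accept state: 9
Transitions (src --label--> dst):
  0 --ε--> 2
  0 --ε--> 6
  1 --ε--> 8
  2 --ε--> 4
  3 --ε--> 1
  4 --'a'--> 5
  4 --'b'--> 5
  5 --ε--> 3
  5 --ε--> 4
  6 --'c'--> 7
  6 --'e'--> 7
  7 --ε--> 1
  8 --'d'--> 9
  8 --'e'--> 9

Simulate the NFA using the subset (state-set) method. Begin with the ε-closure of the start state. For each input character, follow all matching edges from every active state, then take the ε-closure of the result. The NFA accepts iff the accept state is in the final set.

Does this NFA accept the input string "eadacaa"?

Answer: REJECT

Trace:
initial (ε-close {0}): {0,2,4,6}
'e' @ 1: {1,7,8}
'a' @ 2: {}  — dead — no transitions
rest 'dacaa' ignored (set empty)
final: {}; accept 9 not in set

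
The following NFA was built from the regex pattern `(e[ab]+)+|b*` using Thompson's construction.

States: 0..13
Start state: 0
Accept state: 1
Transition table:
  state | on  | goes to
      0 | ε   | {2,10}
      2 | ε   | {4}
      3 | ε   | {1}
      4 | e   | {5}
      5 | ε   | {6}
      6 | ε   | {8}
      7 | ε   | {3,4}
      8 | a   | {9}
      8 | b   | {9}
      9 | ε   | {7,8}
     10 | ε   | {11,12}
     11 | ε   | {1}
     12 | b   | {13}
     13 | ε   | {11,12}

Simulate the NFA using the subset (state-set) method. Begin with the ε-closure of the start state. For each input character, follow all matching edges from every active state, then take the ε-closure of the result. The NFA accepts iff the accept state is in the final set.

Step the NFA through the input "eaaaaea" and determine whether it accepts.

S₀ = ε-closure({0}) = {0,1,2,4,10,11,12}
'e' @ 1: {5,6,8}
'a' @ 2: {1,3,4,7,8,9}  ✓accept
'a' @ 3: {1,3,4,7,8,9}  ✓accept
'a' @ 4: {1,3,4,7,8,9}  ✓accept
'a' @ 5: {1,3,4,7,8,9}  ✓accept
'e' @ 6: {5,6,8}
'a' @ 7: {1,3,4,7,8,9}  ✓accept
final: {1,3,4,7,8,9}; accept 1 in set

Answer: ACCEPT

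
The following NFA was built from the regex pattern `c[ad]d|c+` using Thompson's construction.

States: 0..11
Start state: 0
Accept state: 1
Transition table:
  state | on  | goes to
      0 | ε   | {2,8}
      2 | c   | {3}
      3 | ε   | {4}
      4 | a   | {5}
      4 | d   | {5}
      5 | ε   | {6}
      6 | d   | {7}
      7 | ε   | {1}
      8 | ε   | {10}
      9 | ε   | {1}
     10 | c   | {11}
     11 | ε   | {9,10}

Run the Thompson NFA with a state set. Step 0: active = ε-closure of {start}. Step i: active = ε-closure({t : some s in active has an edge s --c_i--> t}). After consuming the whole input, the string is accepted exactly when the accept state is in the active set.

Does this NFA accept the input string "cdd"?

Answer: ACCEPT

Trace:
S₀ = ε-closure({0}) = {0,2,8,10}
'c' @ 1: {1,3,4,9,10,11}  (accept∈set)
'd' @ 2: {5,6}
'd' @ 3: {1,7}  (accept∈set)
after full input: {1,7}  (accept=1 in)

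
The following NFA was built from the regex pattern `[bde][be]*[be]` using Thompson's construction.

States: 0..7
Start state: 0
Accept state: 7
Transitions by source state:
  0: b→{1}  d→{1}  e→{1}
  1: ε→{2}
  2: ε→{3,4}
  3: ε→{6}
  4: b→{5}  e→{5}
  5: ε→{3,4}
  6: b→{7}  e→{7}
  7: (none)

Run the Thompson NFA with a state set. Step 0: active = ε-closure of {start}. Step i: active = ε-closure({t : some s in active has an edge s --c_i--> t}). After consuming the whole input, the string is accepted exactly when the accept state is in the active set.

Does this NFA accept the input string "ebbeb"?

start: ε-closure({0}) = {0}
'e' @ 1: {1,2,3,4,6}
'b' @ 2: {3,4,5,6,7}  ✓accept
'b' @ 3: {3,4,5,6,7}  ✓accept
'e' @ 4: {3,4,5,6,7}  ✓accept
'b' @ 5: {3,4,5,6,7}  ✓accept
after full input: {3,4,5,6,7}  (accept=7 in)

Answer: ACCEPT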